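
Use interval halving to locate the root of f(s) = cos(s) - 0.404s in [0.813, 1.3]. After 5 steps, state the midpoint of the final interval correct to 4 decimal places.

1.1098

f(0.813000) = 0.358870, f(1.300000) = -0.257701 (opposite signs)
step 1: m = 1.056500, f(m) = 0.065096 > 0 → root in [1.056500, 1.300000]
step 2: m = 1.178250, f(m) = -0.093471 < 0 → root in [1.056500, 1.178250]
step 3: m = 1.117375, f(m) = -0.013376 < 0 → root in [1.056500, 1.117375]
step 4: m = 1.086937, f(m) = 0.026076 > 0 → root in [1.086937, 1.117375]
step 5: m = 1.102156, f(m) = 0.006402 > 0 → root in [1.102156, 1.117375]
Midpoint of [1.102156, 1.117375] = 1.109766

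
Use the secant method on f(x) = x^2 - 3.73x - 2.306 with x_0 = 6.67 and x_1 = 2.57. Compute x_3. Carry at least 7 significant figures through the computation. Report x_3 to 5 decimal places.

4.80130

f(x_0) = 17.303800, f(x_1) = -5.287200
x_2 = 2.570000 - (-5.287200)·(2.570000 - 6.670000)/(-5.287200 - (17.303800)) = 3.529564; f(x_2) = -3.013450
x_3 = 3.529564 - (-3.013450)·(3.529564 - 2.570000)/(-3.013450 - (-5.287200)) = 4.801296; f(x_3) = 2.837610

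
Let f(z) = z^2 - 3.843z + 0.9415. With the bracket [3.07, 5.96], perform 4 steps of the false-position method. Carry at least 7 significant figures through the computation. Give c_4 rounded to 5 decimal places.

3.56176

f(3.070000) = -1.431610, f(5.960000) = 13.558820
step 1: c = 3.346000, f(c) = -0.721463 < 0 → new bracket [3.346000, 5.960000]
step 2: c = 3.478063, f(c) = -0.327773 < 0 → new bracket [3.478063, 5.960000]
step 3: c = 3.536646, f(c) = -0.141966 < 0 → new bracket [3.536646, 5.960000]
step 4: c = 3.561756, f(c) = -0.060221 < 0 → new bracket [3.561756, 5.960000]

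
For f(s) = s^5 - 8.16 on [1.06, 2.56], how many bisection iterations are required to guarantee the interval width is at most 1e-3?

11

Initial width b − a = 2.56 − 1.06 = 1.500000.
After n steps the width is (b−a)/2^n; need (b−a)/2^n ≤ 1e-3.
So n ≥ log₂(1.500000/1e-3) = log₂(1500.0000) ≈ 10.5507.
Hence n = 11.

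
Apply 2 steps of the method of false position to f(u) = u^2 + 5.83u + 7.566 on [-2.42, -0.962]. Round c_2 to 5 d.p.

-2.01869

f(-2.420000) = -0.686200, f(-0.962000) = 2.882984
step 1: c = -2.139690, f(c) = -0.330119 < 0 → new bracket [-2.139690, -0.962000]
step 2: c = -2.018692, f(c) = -0.127857 < 0 → new bracket [-2.018692, -0.962000]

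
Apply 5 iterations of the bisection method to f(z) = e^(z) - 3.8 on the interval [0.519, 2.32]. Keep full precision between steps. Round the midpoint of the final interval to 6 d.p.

f(0.519000) = -2.119654, f(2.320000) = 6.375674 (opposite signs)
step 1: m = 1.419500, f(m) = 0.335052 > 0 → root in [0.519000, 1.419500]
step 2: m = 0.969250, f(m) = -1.164033 < 0 → root in [0.969250, 1.419500]
step 3: m = 1.194375, f(m) = -0.498506 < 0 → root in [1.194375, 1.419500]
step 4: m = 1.306938, f(m) = -0.105159 < 0 → root in [1.306938, 1.419500]
step 5: m = 1.363219, f(m) = 0.108754 > 0 → root in [1.306938, 1.363219]
Midpoint of [1.306938, 1.363219] = 1.335078

1.335078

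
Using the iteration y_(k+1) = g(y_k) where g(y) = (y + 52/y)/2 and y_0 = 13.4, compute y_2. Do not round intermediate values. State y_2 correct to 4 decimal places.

y_1 = g(13.400000) = 8.640299
y_2 = g(8.640299) = 7.329305

7.3293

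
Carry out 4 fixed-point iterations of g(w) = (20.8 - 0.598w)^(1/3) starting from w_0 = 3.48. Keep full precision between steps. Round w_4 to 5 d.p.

w_1 = g(3.480000) = 2.655180
w_2 = g(2.655180) = 2.678299
w_3 = g(2.678299) = 2.677656
w_4 = g(2.677656) = 2.677674

2.67767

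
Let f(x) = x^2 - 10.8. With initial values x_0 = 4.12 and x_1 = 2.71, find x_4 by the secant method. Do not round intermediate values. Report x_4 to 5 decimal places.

3.28626

Secant update: x_(k+1) = x_k − f(x_k)·(x_k − x_(k-1))/(f(x_k) − f(x_(k-1))).
f(x_0) = 6.174400, f(x_1) = -3.455900
x_2 = 2.710000 - (-3.455900)·(2.710000 - 4.120000)/(-3.455900 - (6.174400)) = 3.215988; f(x_2) = -0.457419
x_3 = 3.215988 - (-0.457419)·(3.215988 - 2.710000)/(-0.457419 - (-3.455900)) = 3.293177; f(x_3) = 0.045015
x_4 = 3.293177 - (0.045015)·(3.293177 - 3.215988)/(0.045015 - (-0.457419)) = 3.286261; f(x_4) = -0.000486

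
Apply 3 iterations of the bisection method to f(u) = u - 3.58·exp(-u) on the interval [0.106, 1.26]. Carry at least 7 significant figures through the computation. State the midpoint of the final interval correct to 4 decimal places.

f(0.106000) = -3.113940, f(1.260000) = 0.244519 (opposite signs)
step 1: m = 0.683000, f(m) = -1.125256 < 0 → root in [0.683000, 1.260000]
step 2: m = 0.971500, f(m) = -0.383583 < 0 → root in [0.971500, 1.260000]
step 3: m = 1.115750, f(m) = -0.057307 < 0 → root in [1.115750, 1.260000]
Midpoint of [1.115750, 1.260000] = 1.187875

1.1879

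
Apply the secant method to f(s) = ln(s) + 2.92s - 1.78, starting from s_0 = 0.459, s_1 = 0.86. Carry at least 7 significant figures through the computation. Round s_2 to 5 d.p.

0.73062

Secant update: s_(k+1) = s_k − f(s_k)·(s_k − s_(k-1))/(f(s_k) − f(s_(k-1))).
f(s_0) = -1.218425, f(s_1) = 0.580377
s_2 = 0.860000 - (0.580377)·(0.860000 - 0.459000)/(0.580377 - (-1.218425)) = 0.730619; f(s_2) = 0.039543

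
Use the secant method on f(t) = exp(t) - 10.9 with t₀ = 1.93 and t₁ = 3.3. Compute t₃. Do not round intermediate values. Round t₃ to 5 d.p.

f(t_0) = -4.010490, f(t_1) = 16.212639
t_2 = 3.300000 - (16.212639)·(3.300000 - 1.930000)/(16.212639 - (-4.010490)) = 2.201687; f(t_2) = -1.859744
t_3 = 2.201687 - (-1.859744)·(2.201687 - 3.300000)/(-1.859744 - (16.212639)) = 2.314710; f(t_3) = -0.778016

2.31471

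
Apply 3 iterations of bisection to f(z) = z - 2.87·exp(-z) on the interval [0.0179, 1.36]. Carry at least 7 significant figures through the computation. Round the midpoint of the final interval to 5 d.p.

1.10836

f(0.017900) = -2.801184, f(1.360000) = 0.623384 (opposite signs)
step 1: m = 0.688950, f(m) = -0.752086 < 0 → root in [0.688950, 1.360000]
step 2: m = 1.024475, f(m) = -0.005812 < 0 → root in [1.024475, 1.360000]
step 3: m = 1.192238, f(m) = 0.321074 > 0 → root in [1.024475, 1.192238]
Midpoint of [1.024475, 1.192238] = 1.108356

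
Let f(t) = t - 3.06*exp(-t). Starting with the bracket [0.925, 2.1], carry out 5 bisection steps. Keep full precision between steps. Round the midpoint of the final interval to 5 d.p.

f(0.925000) = -0.288386, f(2.100000) = 1.725283 (opposite signs)
step 1: m = 1.512500, f(m) = 0.838203 > 0 → root in [0.925000, 1.512500]
step 2: m = 1.218750, f(m) = 0.314216 > 0 → root in [0.925000, 1.218750]
step 3: m = 1.071875, f(m) = 0.024235 > 0 → root in [0.925000, 1.071875]
step 4: m = 0.998437, f(m) = -0.129034 < 0 → root in [0.998437, 1.071875]
step 5: m = 1.035156, f(m) = -0.051667 < 0 → root in [1.035156, 1.071875]
Midpoint of [1.035156, 1.071875] = 1.053516

1.05352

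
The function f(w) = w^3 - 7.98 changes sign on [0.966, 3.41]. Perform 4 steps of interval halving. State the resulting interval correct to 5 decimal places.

f(0.966000) = -7.078571, f(3.410000) = 31.671821 (opposite signs)
step 1: m = 2.188000, f(m) = 2.494709 > 0 → root in [0.966000, 2.188000]
step 2: m = 1.577000, f(m) = -4.058113 < 0 → root in [1.577000, 2.188000]
step 3: m = 1.882500, f(m) = -1.308785 < 0 → root in [1.882500, 2.188000]
step 4: m = 2.035250, f(m) = 0.450499 > 0 → root in [1.882500, 2.035250]

[1.88250, 2.03525]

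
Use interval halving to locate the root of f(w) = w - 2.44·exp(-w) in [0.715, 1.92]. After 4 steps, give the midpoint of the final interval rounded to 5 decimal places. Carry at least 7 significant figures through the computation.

f(0.715000) = -0.478629, f(1.920000) = 1.562279 (opposite signs)
step 1: m = 1.317500, f(m) = 0.664058 > 0 → root in [0.715000, 1.317500]
step 2: m = 1.016250, f(m) = 0.133093 > 0 → root in [0.715000, 1.016250]
step 3: m = 0.865625, f(m) = -0.161099 < 0 → root in [0.865625, 1.016250]
step 4: m = 0.940937, f(m) = -0.011301 < 0 → root in [0.940937, 1.016250]
Midpoint of [0.940937, 1.016250] = 0.978594

0.97859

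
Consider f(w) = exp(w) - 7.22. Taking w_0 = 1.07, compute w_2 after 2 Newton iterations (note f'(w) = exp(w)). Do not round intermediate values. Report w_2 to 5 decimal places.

Newton update: w ← w − f(w)/f'(w).
w_0 = 1.070000: f = -4.304621, f' = 2.915379 → w_1 = 1.070000 - (-4.304621)/(2.915379) = 2.546521
w_1 = 2.546521: f = 5.542632, f' = 12.762632 → w_2 = 2.546521 - (5.542632)/(12.762632) = 2.112236

2.11224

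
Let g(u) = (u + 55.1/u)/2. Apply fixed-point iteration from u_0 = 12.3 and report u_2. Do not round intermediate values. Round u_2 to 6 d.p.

7.478653

u_1 = g(12.300000) = 8.389837
u_2 = g(8.389837) = 7.478653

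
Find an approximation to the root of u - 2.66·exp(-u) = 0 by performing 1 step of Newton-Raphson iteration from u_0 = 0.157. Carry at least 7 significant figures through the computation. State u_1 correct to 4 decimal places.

Newton update: u ← u − f(u)/f'(u).
f'(u) = 1 + 2.66·exp(-u)
u_0 = 0.157000: f = -2.116513, f' = 3.273513 → u_1 = 0.157000 - (-2.116513)/(3.273513) = 0.803557

0.8036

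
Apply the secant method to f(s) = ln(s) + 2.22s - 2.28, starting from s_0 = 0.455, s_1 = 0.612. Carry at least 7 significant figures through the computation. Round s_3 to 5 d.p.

f(s_0) = -2.057358, f(s_1) = -1.412383
s_2 = 0.612000 - (-1.412383)·(0.612000 - 0.455000)/(-1.412383 - (-2.057358)) = 0.955803; f(s_2) = -0.203322
s_3 = 0.955803 - (-0.203322)·(0.955803 - 0.612000)/(-0.203322 - (-1.412383)) = 1.013618; f(s_3) = -0.016241

1.01362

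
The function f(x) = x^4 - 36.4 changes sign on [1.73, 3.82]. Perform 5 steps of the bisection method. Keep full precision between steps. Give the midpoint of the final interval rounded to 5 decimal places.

f(1.730000) = -27.442550, f(3.820000) = 176.538138 (opposite signs)
step 1: m = 2.775000, f(m) = 22.899625 > 0 → root in [1.730000, 2.775000]
step 2: m = 2.252500, f(m) = -10.656998 < 0 → root in [2.252500, 2.775000]
step 3: m = 2.513750, f(m) = 3.528991 > 0 → root in [2.252500, 2.513750]
step 4: m = 2.383125, f(m) = -4.145725 < 0 → root in [2.383125, 2.513750]
step 5: m = 2.448437, f(m) = -0.461819 < 0 → root in [2.448437, 2.513750]
Midpoint of [2.448437, 2.513750] = 2.481094

2.48109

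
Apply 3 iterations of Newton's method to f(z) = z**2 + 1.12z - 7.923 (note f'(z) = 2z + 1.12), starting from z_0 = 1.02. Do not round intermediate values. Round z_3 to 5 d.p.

z_0 = 1.020000: f = -5.740200, f' = 3.160000 → z_1 = 1.020000 - (-5.740200)/(3.160000) = 2.836519
z_1 = 2.836519: f = 3.299741, f' = 6.793038 → z_2 = 2.836519 - (3.299741)/(6.793038) = 2.350766
z_2 = 2.350766: f = 0.235956, f' = 5.821531 → z_3 = 2.350766 - (0.235956)/(5.821531) = 2.310234

2.31023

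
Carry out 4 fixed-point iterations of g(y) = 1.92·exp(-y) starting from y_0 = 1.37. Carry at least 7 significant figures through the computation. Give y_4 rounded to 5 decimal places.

y_1 = g(1.370000) = 0.487885
y_2 = g(0.487885) = 1.178733
y_3 = g(1.178733) = 0.590723
y_4 = g(0.590723) = 1.063539

1.06354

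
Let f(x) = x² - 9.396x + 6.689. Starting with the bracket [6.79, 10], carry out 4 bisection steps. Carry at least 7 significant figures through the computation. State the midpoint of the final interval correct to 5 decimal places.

8.69594

f(6.790000) = -11.005740, f(10.000000) = 12.729000 (opposite signs)
step 1: m = 8.395000, f(m) = -1.714395 < 0 → root in [8.395000, 10.000000]
step 2: m = 9.197500, f(m) = 4.863296 > 0 → root in [8.395000, 9.197500]
step 3: m = 8.796250, f(m) = 1.413449 > 0 → root in [8.395000, 8.796250]
step 4: m = 8.595625, f(m) = -0.190723 < 0 → root in [8.595625, 8.796250]
Midpoint of [8.595625, 8.796250] = 8.695937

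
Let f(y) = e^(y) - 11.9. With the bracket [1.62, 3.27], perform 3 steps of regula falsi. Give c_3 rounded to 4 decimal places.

f(1.620000) = -6.846910, f(3.270000) = 14.411339
step 1: c = 2.151436, f(c) = -3.302804 < 0 → new bracket [2.151436, 3.270000]
step 2: c = 2.359992, f(c) = -1.309128 < 0 → new bracket [2.359992, 3.270000]
step 3: c = 2.435774, f(c) = -0.475345 < 0 → new bracket [2.435774, 3.270000]

2.4358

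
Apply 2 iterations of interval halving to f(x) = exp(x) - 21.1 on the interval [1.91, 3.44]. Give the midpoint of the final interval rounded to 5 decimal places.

2.86625

f(1.910000) = -14.346911, f(3.440000) = 10.086958 (opposite signs)
step 1: m = 2.675000, f(m) = -6.587650 < 0 → root in [2.675000, 3.440000]
step 2: m = 3.057500, f(m) = 0.174305 > 0 → root in [2.675000, 3.057500]
Midpoint of [2.675000, 3.057500] = 2.866250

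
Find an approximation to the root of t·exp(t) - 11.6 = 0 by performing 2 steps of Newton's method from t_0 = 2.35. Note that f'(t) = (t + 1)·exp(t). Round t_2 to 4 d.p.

t_0 = 2.350000: f = 13.041089, f' = 35.126659 → t_1 = 2.350000 - (13.041089)/(35.126659) = 1.978741
t_1 = 1.978741: f = 2.713480, f' = 21.547110 → t_2 = 1.978741 - (2.713480)/(21.547110) = 1.852809

1.8528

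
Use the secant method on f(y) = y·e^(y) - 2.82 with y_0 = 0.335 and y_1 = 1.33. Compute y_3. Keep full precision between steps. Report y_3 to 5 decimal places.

0.98081

f(y_0) = -2.351690, f(y_1) = 2.208788
y_2 = 1.330000 - (2.208788)·(1.330000 - 0.335000)/(2.208788 - (-2.351690)) = 0.848089; f(y_2) = -0.839559
y_3 = 0.848089 - (-0.839559)·(0.848089 - 1.330000)/(-0.839559 - (2.208788)) = 0.980814; f(y_3) = -0.204534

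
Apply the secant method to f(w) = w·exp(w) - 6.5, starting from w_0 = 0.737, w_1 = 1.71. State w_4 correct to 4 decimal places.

f(w_0) = -4.959923, f(w_1) = 2.954524
w_2 = 1.710000 - (2.954524)·(1.710000 - 0.737000)/(2.954524 - (-4.959923)) = 1.346772; f(w_2) = -1.321674
w_3 = 1.346772 - (-1.321674)·(1.346772 - 1.710000)/(-1.321674 - (2.954524)) = 1.459037; f(w_3) = -0.223492
w_4 = 1.459037 - (-0.223492)·(1.459037 - 1.346772)/(-0.223492 - (-1.321674)) = 1.481884; f(w_4) = 0.022116

1.4819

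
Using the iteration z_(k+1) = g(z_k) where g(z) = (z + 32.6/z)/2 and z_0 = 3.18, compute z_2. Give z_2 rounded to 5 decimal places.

z_1 = g(3.180000) = 6.715786
z_2 = g(6.715786) = 5.785010

5.78501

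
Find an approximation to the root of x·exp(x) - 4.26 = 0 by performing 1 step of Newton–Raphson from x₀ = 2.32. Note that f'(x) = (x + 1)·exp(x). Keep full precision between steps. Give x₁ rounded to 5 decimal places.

Newton update: x ← x − f(x)/f'(x).
x_0 = 2.320000: f = 19.347564, f' = 33.783239 → x_1 = 2.320000 - (19.347564)/(33.783239) = 1.747303

1.74730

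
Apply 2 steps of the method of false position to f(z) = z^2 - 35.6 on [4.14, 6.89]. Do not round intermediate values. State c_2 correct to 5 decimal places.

f(4.140000) = -18.460400, f(6.890000) = 11.872100
step 1: c = 5.813654, f(c) = -1.801431 < 0 → new bracket [5.813654, 6.890000]
step 2: c = 5.955458, f(c) = -0.132522 < 0 → new bracket [5.955458, 6.890000]

5.95546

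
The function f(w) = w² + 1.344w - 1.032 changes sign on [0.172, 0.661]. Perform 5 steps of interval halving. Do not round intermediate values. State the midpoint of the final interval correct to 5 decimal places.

0.54639

f(0.172000) = -0.771248, f(0.661000) = 0.293305 (opposite signs)
step 1: m = 0.416500, f(m) = -0.298752 < 0 → root in [0.416500, 0.661000]
step 2: m = 0.538750, f(m) = -0.017668 < 0 → root in [0.538750, 0.661000]
step 3: m = 0.599875, f(m) = 0.134082 > 0 → root in [0.538750, 0.599875]
step 4: m = 0.569313, f(m) = 0.057273 > 0 → root in [0.538750, 0.569313]
step 5: m = 0.554031, f(m) = 0.019569 > 0 → root in [0.538750, 0.554031]
Midpoint of [0.538750, 0.554031] = 0.546391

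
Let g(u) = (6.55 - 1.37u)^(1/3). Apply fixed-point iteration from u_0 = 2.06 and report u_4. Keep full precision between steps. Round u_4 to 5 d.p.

u_1 = g(2.060000) = 1.550544
u_2 = g(1.550544) = 1.641833
u_3 = g(1.641833) = 1.626220
u_4 = g(1.626220) = 1.628912

1.62891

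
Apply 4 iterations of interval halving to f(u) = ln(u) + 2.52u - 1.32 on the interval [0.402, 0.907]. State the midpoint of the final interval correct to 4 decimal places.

0.6703

f(0.402000) = -1.218263, f(0.907000) = 0.868027 (opposite signs)
step 1: m = 0.654500, f(m) = -0.094544 < 0 → root in [0.654500, 0.907000]
step 2: m = 0.780750, f(m) = 0.399990 > 0 → root in [0.654500, 0.780750]
step 3: m = 0.717625, f(m) = 0.156607 > 0 → root in [0.654500, 0.717625]
step 4: m = 0.686063, f(m) = 0.032091 > 0 → root in [0.654500, 0.686063]
Midpoint of [0.654500, 0.686063] = 0.670281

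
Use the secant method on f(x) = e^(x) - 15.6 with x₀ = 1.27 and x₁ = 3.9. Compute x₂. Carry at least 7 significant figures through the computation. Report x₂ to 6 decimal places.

1.960704

Secant update: x_(k+1) = x_k − f(x_k)·(x_k − x_(k-1))/(f(x_k) − f(x_(k-1))).
f(x_0) = -12.039147, f(x_1) = 33.802449
x_2 = 3.900000 - (33.802449)·(3.900000 - 1.270000)/(33.802449 - (-12.039147)) = 1.960704; f(x_2) = -8.495676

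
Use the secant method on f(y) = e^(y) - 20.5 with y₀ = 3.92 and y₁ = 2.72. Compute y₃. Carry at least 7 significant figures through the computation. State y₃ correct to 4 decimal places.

f(y_0) = 29.900445, f(y_1) = -5.319678
y_2 = 2.720000 - (-5.319678)·(2.720000 - 3.920000)/(-5.319678 - (29.900445)) = 2.901249; f(y_2) = -2.303140
y_3 = 2.901249 - (-2.303140)·(2.901249 - 2.720000)/(-2.303140 - (-5.319678)) = 3.039634; f(y_3) = 0.397583

3.0396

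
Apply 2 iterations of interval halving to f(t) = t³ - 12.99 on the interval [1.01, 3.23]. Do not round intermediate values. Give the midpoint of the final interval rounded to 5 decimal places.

f(1.010000) = -11.959699, f(3.230000) = 20.708267 (opposite signs)
step 1: m = 2.120000, f(m) = -3.461872 < 0 → root in [2.120000, 3.230000]
step 2: m = 2.675000, f(m) = 6.151297 > 0 → root in [2.120000, 2.675000]
Midpoint of [2.120000, 2.675000] = 2.397500

2.39750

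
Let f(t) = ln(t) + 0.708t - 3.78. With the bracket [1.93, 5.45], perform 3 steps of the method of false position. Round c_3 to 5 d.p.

f(1.930000) = -1.756040, f(5.450000) = 1.774216
step 1: c = 3.680939, f(c) = 0.129272 > 0 → new bracket [1.930000, 3.680939]
step 2: c = 3.560880, f(c) = 0.011111 > 0 → new bracket [1.930000, 3.560880]
step 3: c = 3.550626, f(c) = 0.000967 > 0 → new bracket [1.930000, 3.550626]

3.55063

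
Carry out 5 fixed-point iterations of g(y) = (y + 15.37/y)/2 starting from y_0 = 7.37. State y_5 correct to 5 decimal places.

y_1 = g(7.370000) = 4.727741
y_2 = g(4.727741) = 3.989383
y_3 = g(3.989383) = 3.921055
y_4 = g(3.921055) = 3.920459
y_5 = g(3.920459) = 3.920459

3.92046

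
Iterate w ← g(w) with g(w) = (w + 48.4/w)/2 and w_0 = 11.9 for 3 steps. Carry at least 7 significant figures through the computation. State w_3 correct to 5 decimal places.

w_1 = g(11.900000) = 7.983613
w_2 = g(7.983613) = 7.023016
w_3 = g(7.023016) = 6.957321

6.95732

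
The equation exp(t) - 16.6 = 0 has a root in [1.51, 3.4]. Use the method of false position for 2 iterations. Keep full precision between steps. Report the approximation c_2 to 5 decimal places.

f(1.510000) = -12.073269, f(3.400000) = 13.364100
step 1: c = 2.407046, f(c) = -5.498885 < 0 → new bracket [2.407046, 3.400000]
step 2: c = 2.696509, f(c) = -1.772125 < 0 → new bracket [2.696509, 3.400000]

2.69651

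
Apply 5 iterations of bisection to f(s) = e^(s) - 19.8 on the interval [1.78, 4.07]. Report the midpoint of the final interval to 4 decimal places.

f(1.780000) = -13.870144, f(4.070000) = 38.756963 (opposite signs)
step 1: m = 2.925000, f(m) = -1.165774 < 0 → root in [2.925000, 4.070000]
step 2: m = 3.497500, f(m) = 13.232767 > 0 → root in [2.925000, 3.497500]
step 3: m = 3.211250, f(m) = 5.010079 > 0 → root in [2.925000, 3.211250]
step 4: m = 3.068125, f(m) = 1.701549 > 0 → root in [2.925000, 3.068125]
step 5: m = 2.996563, f(m) = 0.216611 > 0 → root in [2.925000, 2.996563]
Midpoint of [2.925000, 2.996563] = 2.960781

2.9608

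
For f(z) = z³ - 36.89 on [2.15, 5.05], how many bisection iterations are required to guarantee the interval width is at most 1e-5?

19

Initial width b − a = 5.05 − 2.15 = 2.900000.
After n steps the width is (b−a)/2^n; need (b−a)/2^n ≤ 1e-5.
So n ≥ log₂(2.900000/1e-5) = log₂(290000.0000) ≈ 18.1457.
Hence n = 19.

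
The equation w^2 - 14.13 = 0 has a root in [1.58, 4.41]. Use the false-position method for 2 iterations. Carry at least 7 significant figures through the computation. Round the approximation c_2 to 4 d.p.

3.7396

f(1.580000) = -11.633600, f(4.410000) = 5.318100
step 1: c = 3.522170, f(c) = -1.724316 < 0 → new bracket [3.522170, 4.410000]
step 2: c = 3.739553, f(c) = -0.145744 < 0 → new bracket [3.739553, 4.410000]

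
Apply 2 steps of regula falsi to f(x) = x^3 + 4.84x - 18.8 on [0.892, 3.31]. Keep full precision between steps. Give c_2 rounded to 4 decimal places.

1.8930

f(0.892000) = -13.772988, f(3.310000) = 33.485091
step 1: c = 1.596707, f(c) = -7.001180 < 0 → new bracket [1.596707, 3.310000]
step 2: c = 1.892982, f(c) = -2.854694 < 0 → new bracket [1.892982, 3.310000]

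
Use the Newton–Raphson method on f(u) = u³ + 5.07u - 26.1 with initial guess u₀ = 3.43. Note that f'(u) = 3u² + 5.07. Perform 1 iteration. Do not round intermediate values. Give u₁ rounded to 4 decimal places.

2.6461

Newton update: u ← u − f(u)/f'(u).
u_0 = 3.430000: f = 31.643707, f' = 40.364700 → u_1 = 3.430000 - (31.643707)/(40.364700) = 2.646055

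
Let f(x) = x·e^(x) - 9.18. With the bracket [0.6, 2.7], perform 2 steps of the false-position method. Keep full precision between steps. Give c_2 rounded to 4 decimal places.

f(0.600000) = -8.086729, f(2.700000) = 30.995276
step 1: c = 1.034526, f(c) = -6.269082 < 0 → new bracket [1.034526, 2.700000]
step 2: c = 1.314713, f(c) = -4.284429 < 0 → new bracket [1.314713, 2.700000]

1.3147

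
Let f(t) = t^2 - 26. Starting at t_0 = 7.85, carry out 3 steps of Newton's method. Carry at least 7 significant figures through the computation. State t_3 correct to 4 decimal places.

f'(t) = 2t
t_0 = 7.850000: f = 35.622500, f' = 15.700000 → t_1 = 7.850000 - (35.622500)/(15.700000) = 5.581051
t_1 = 5.581051: f = 5.148130, f' = 11.162102 → t_2 = 5.581051 - (5.148130)/(11.162102) = 5.119836
t_2 = 5.119836: f = 0.212719, f' = 10.239672 → t_3 = 5.119836 - (0.212719)/(10.239672) = 5.099062

5.0991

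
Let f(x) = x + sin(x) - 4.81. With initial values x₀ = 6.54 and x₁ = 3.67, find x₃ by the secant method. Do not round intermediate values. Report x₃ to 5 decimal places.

6.22208

f(x_0) = 1.984001, f(x_1) = -1.644159
x_2 = 3.670000 - (-1.644159)·(3.670000 - 6.540000)/(-1.644159 - (1.984001)) = 4.970586; f(x_2) = -0.806265
x_3 = 4.970586 - (-0.806265)·(4.970586 - 3.670000)/(-0.806265 - (-1.644159)) = 6.222080; f(x_3) = 1.351013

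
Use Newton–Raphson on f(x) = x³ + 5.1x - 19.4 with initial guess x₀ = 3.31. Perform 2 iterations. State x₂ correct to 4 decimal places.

2.1064

Newton update: x ← x − f(x)/f'(x).
f'(x) = 3x² + 5.1
x_0 = 3.310000: f = 33.745691, f' = 37.968300 → x_1 = 3.310000 - (33.745691)/(37.968300) = 2.421214
x_1 = 2.421214: f = 7.142021, f' = 22.686833 → x_2 = 2.421214 - (7.142021)/(22.686833) = 2.106405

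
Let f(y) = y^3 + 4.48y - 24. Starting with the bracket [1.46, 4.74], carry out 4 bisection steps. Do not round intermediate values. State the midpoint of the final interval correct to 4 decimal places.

f(1.460000) = -14.347064, f(4.740000) = 103.731624 (opposite signs)
step 1: m = 3.100000, f(m) = 19.679000 > 0 → root in [1.460000, 3.100000]
step 2: m = 2.280000, f(m) = -1.933248 < 0 → root in [2.280000, 3.100000]
step 3: m = 2.690000, f(m) = 7.516309 > 0 → root in [2.280000, 2.690000]
step 4: m = 2.485000, f(m) = 2.478234 > 0 → root in [2.280000, 2.485000]
Midpoint of [2.280000, 2.485000] = 2.382500

2.3825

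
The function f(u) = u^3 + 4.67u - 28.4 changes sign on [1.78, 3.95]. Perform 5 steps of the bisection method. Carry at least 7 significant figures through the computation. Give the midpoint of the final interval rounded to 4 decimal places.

2.5598

f(1.780000) = -14.447648, f(3.950000) = 51.676375 (opposite signs)
step 1: m = 2.865000, f(m) = 8.496115 > 0 → root in [1.780000, 2.865000]
step 2: m = 2.322500, f(m) = -5.026345 < 0 → root in [2.322500, 2.865000]
step 3: m = 2.593750, f(m) = 1.162367 > 0 → root in [2.322500, 2.593750]
step 4: m = 2.458125, f(m) = -2.067635 < 0 → root in [2.458125, 2.593750]
step 5: m = 2.525937, f(m) = -0.487481 < 0 → root in [2.525937, 2.593750]
Midpoint of [2.525937, 2.593750] = 2.559844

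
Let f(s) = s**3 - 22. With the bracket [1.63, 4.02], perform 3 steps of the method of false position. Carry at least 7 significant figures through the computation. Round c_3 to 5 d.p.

False-position update: c = (a·f(b) − b·f(a))/(f(b) − f(a)); replace the endpoint whose sign matches f(c).
f(1.630000) = -17.669253, f(4.020000) = 42.964808
step 1: c = 2.326465, f(c) = -9.408146 < 0 → new bracket [2.326465, 4.020000]
step 2: c = 2.630688, f(c) = -3.794282 < 0 → new bracket [2.630688, 4.020000]
step 3: c = 2.743424, f(c) = -1.351967 < 0 → new bracket [2.743424, 4.020000]

2.74342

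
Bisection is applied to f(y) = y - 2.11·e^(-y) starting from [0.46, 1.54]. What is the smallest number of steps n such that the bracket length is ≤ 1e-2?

7

Initial width b − a = 1.54 − 0.46 = 1.080000.
After n steps the width is (b−a)/2^n; need (b−a)/2^n ≤ 1e-2.
So n ≥ log₂(1.080000/1e-2) = log₂(108.0000) ≈ 6.7549.
Hence n = 7.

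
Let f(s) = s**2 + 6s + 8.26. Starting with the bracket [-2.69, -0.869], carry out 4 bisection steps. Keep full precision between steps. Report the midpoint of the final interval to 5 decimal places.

f(-2.690000) = -0.643900, f(-0.869000) = 3.801161 (opposite signs)
step 1: m = -1.779500, f(m) = 0.749620 > 0 → root in [-2.690000, -1.779500]
step 2: m = -2.234750, f(m) = -0.154392 < 0 → root in [-2.234750, -1.779500]
step 3: m = -2.007125, f(m) = 0.245801 > 0 → root in [-2.234750, -2.007125]
step 4: m = -2.120938, f(m) = 0.032751 > 0 → root in [-2.234750, -2.120938]
Midpoint of [-2.234750, -2.120938] = -2.177844

-2.17784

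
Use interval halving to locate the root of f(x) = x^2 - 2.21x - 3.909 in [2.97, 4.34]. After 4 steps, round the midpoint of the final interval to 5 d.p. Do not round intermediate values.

3.35531

f(2.970000) = -1.651800, f(4.340000) = 5.335200 (opposite signs)
step 1: m = 3.655000, f(m) = 1.372475 > 0 → root in [2.970000, 3.655000]
step 2: m = 3.312500, f(m) = -0.256969 < 0 → root in [3.312500, 3.655000]
step 3: m = 3.483750, f(m) = 0.528427 > 0 → root in [3.312500, 3.483750]
step 4: m = 3.398125, f(m) = 0.128397 > 0 → root in [3.312500, 3.398125]
Midpoint of [3.312500, 3.398125] = 3.355313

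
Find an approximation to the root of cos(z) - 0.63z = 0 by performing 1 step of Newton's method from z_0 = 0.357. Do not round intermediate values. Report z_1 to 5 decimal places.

1.08397

Newton update: z ← z − f(z)/f'(z).
f'(z) = -sin(z) - 0.63
z_0 = 0.357000: f = 0.712039, f' = -0.979465 → z_1 = 0.357000 - (0.712039)/(-0.979465) = 1.083968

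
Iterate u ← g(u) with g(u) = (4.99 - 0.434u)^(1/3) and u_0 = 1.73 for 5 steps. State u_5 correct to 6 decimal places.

u_1 = g(1.730000) = 1.618430
u_2 = g(1.618430) = 1.624569
u_3 = g(1.624569) = 1.624232
u_4 = g(1.624232) = 1.624251
u_5 = g(1.624251) = 1.624250

1.624250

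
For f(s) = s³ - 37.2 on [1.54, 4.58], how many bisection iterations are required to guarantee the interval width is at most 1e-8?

Initial width b − a = 4.58 − 1.54 = 3.040000.
After n steps the width is (b−a)/2^n; need (b−a)/2^n ≤ 1e-8.
So n ≥ log₂(3.040000/1e-8) = log₂(304000000.0000) ≈ 28.1795.
Hence n = 29.

29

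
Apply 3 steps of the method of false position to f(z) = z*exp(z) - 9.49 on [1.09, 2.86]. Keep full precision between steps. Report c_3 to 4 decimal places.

f(1.090000) = -6.248041, f(2.860000) = 40.449967
step 1: c = 1.326820, f(c) = -4.489162 < 0 → new bracket [1.326820, 2.860000]
step 2: c = 1.479976, f(c) = -2.988701 < 0 → new bracket [1.479976, 2.860000]
step 3: c = 1.574926, f(c) = -1.882508 < 0 → new bracket [1.574926, 2.860000]

1.5749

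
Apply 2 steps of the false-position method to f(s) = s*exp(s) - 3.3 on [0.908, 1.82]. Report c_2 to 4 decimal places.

False-position update: c = (a·f(b) − b·f(a))/(f(b) − f(a)); replace the endpoint whose sign matches f(c).
f(0.908000) = -1.048742, f(1.820000) = 7.932782
step 1: c = 1.014491, f(c) = -0.502074 < 0 → new bracket [1.014491, 1.820000]
step 2: c = 1.062438, f(c) = -0.225924 < 0 → new bracket [1.062438, 1.820000]

1.0624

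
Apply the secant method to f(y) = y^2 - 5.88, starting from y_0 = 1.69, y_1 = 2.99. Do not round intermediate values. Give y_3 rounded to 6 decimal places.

2.415456

f(y_0) = -3.023900, f(y_1) = 3.060100
y_2 = 2.990000 - (3.060100)·(2.990000 - 1.690000)/(3.060100 - (-3.023900)) = 2.336132; f(y_2) = -0.422485
y_3 = 2.336132 - (-0.422485)·(2.336132 - 2.990000)/(-0.422485 - (3.060100)) = 2.415456; f(y_3) = -0.045575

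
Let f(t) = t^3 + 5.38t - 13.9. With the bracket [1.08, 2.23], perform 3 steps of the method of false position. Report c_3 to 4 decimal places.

1.6848

f(1.080000) = -6.829888, f(2.230000) = 9.186967
step 1: c = 1.570382, f(c) = -1.578631 < 0 → new bracket [1.570382, 2.230000]
step 2: c = 1.667106, f(c) = -0.297680 < 0 → new bracket [1.667106, 2.230000]
step 3: c = 1.684773, f(c) = -0.053767 < 0 → new bracket [1.684773, 2.230000]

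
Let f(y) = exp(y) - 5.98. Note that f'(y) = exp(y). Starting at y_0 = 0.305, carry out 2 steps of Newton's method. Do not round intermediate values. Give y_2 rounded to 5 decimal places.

y_0 = 0.305000: f = -4.623375, f' = 1.356625 → y_1 = 0.305000 - (-4.623375)/(1.356625) = 3.712998
y_1 = 3.712998: f = 34.996461, f' = 40.976461 → y_2 = 3.712998 - (34.996461)/(40.976461) = 2.858935

2.85894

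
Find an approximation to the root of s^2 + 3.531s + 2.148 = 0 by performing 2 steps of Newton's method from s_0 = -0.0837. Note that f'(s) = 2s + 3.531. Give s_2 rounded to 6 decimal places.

-0.771866

s_0 = -0.083700: f = 1.859461, f' = 3.363600 → s_1 = -0.083700 - (1.859461)/(3.363600) = -0.636519
s_1 = -0.636519: f = 0.305609, f' = 2.257963 → s_2 = -0.636519 - (0.305609)/(2.257963) = -0.771866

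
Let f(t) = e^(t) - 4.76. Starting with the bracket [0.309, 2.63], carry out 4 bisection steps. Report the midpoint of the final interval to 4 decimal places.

1.5420

f(0.309000) = -3.397938, f(2.630000) = 9.113770 (opposite signs)
step 1: m = 1.469500, f(m) = -0.412939 < 0 → root in [1.469500, 2.630000]
step 2: m = 2.049750, f(m) = 3.005959 > 0 → root in [1.469500, 2.049750]
step 3: m = 1.759625, f(m) = 1.050258 > 0 → root in [1.469500, 1.759625]
step 4: m = 1.614562, f(m) = 0.265689 > 0 → root in [1.469500, 1.614562]
Midpoint of [1.469500, 1.614562] = 1.542031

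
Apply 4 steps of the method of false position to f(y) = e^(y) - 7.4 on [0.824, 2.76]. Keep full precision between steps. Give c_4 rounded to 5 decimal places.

1.98392

False-position update: c = (a·f(b) − b·f(a))/(f(b) − f(a)); replace the endpoint whose sign matches f(c).
f(0.824000) = -5.120400, f(2.760000) = 8.399843
step 1: c = 1.557204, f(c) = -2.654466 < 0 → new bracket [1.557204, 2.760000]
step 2: c = 1.846031, f(c) = -1.065374 < 0 → new bracket [1.846031, 2.760000]
step 3: c = 1.948904, f(c) = -0.379010 < 0 → new bracket [1.948904, 2.760000]
step 4: c = 1.983922, f(c) = -0.128797 < 0 → new bracket [1.983922, 2.760000]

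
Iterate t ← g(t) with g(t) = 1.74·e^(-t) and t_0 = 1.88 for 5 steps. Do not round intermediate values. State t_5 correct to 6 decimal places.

t_1 = g(1.880000) = 0.265507
t_2 = g(0.265507) = 1.334262
t_3 = g(1.334262) = 0.458233
t_4 = g(0.458233) = 1.100376
t_5 = g(1.100376) = 0.578978

0.578978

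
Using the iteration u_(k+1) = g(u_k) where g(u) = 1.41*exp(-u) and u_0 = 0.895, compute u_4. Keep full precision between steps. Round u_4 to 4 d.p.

0.7447

u_1 = g(0.895000) = 0.576137
u_2 = g(0.576137) = 0.792512
u_3 = g(0.792512) = 0.638315
u_4 = g(0.638315) = 0.744736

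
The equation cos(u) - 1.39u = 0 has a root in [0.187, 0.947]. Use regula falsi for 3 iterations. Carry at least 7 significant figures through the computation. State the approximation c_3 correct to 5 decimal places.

f(0.187000) = 0.722636, f(0.947000) = -0.732209
step 1: c = 0.564500, f(c) = 0.060202 > 0 → new bracket [0.564500, 0.947000]
step 2: c = 0.593559, f(c) = 0.003908 > 0 → new bracket [0.593559, 0.947000]
step 3: c = 0.595436, f(c) = 0.000249 > 0 → new bracket [0.595436, 0.947000]

0.59544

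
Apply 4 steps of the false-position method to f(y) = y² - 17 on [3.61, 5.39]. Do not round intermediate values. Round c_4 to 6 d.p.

4.122934

False-position update: c = (a·f(b) − b·f(a))/(f(b) − f(a)); replace the endpoint whose sign matches f(c).
f(3.610000) = -3.967900, f(5.390000) = 12.052100
step 1: c = 4.050878, f(c) = -0.590389 < 0 → new bracket [4.050878, 5.390000]
step 2: c = 4.113413, f(c) = -0.079832 < 0 → new bracket [4.113413, 5.390000]
step 3: c = 4.121814, f(c) = -0.010653 < 0 → new bracket [4.121814, 5.390000]
step 4: c = 4.122934, f(c) = -0.001419 < 0 → new bracket [4.122934, 5.390000]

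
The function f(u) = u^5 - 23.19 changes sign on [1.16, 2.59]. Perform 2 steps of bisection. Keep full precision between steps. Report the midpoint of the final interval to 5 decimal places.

f(1.160000) = -21.089658, f(2.590000) = 93.356389 (opposite signs)
step 1: m = 1.875000, f(m) = -0.015714 < 0 → root in [1.875000, 2.590000]
step 2: m = 2.232500, f(m) = 32.267123 > 0 → root in [1.875000, 2.232500]
Midpoint of [1.875000, 2.232500] = 2.053750

2.05375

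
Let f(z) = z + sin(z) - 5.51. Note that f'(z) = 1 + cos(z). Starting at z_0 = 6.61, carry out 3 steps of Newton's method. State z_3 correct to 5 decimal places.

5.89163

z_0 = 6.610000: f = 1.421028, f' = 1.947070 → z_1 = 6.610000 - (1.421028)/(1.947070) = 5.880171
z_1 = 5.880171: f = -0.022022, f' = 1.919883 → z_2 = 5.880171 - (-0.022022)/(1.919883) = 5.891641
z_2 = 5.891641: f = 0.000026, f' = 1.924321 → z_3 = 5.891641 - (0.000026)/(1.924321) = 5.891628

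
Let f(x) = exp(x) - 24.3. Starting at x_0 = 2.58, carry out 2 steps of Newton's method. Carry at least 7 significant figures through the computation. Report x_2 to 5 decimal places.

f'(x) = exp(x)
x_0 = 2.580000: f = -11.102862, f' = 13.197138 → x_1 = 2.580000 - (-11.102862)/(13.197138) = 3.421308
x_1 = 3.421308: f = 6.309435, f' = 30.609435 → x_2 = 3.421308 - (6.309435)/(30.609435) = 3.215181

3.21518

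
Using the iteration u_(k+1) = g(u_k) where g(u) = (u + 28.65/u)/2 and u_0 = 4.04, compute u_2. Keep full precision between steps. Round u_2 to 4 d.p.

u_1 = g(4.040000) = 5.565792
u_2 = g(5.565792) = 5.356654

5.3567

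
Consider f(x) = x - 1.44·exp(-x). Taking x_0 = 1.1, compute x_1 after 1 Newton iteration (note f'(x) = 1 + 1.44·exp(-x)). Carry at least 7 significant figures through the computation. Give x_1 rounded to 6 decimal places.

x_0 = 1.100000: f = 0.620666, f' = 1.479334 → x_1 = 1.100000 - (0.620666)/(1.479334) = 0.680443

0.680443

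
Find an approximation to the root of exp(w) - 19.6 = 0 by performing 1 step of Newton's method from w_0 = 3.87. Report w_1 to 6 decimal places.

3.278824

f'(w) = exp(w)
w_0 = 3.870000: f = 28.342386, f' = 47.942386 → w_1 = 3.870000 - (28.342386)/(47.942386) = 3.278824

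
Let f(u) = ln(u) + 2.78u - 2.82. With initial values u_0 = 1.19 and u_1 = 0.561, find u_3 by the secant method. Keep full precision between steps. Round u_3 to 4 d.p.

1.0116

f(u_0) = 0.662153, f(u_1) = -1.838454
u_2 = 0.561000 - (-1.838454)·(0.561000 - 1.190000)/(-1.838454 - (0.662153)) = 1.023443; f(u_2) = 0.048343
u_3 = 1.023443 - (0.048343)·(1.023443 - 0.561000)/(0.048343 - (-1.838454)) = 1.011594; f(u_3) = 0.003759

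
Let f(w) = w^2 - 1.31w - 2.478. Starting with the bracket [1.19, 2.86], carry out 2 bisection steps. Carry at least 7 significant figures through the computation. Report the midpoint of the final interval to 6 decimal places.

f(1.190000) = -2.620800, f(2.860000) = 1.955000 (opposite signs)
step 1: m = 2.025000, f(m) = -1.030125 < 0 → root in [2.025000, 2.860000]
step 2: m = 2.442500, f(m) = 0.288131 > 0 → root in [2.025000, 2.442500]
Midpoint of [2.025000, 2.442500] = 2.233750

2.233750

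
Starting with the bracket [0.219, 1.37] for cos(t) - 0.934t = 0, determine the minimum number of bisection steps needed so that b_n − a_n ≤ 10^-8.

27

Initial width b − a = 1.37 − 0.219 = 1.151000.
After n steps the width is (b−a)/2^n; need (b−a)/2^n ≤ 10^-8.
So n ≥ log₂(1.151000/10^-8) = log₂(115100000.0000) ≈ 26.7783.
Hence n = 27.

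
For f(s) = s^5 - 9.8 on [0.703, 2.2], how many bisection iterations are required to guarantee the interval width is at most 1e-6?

21

Initial width b − a = 2.2 − 0.703 = 1.497000.
After n steps the width is (b−a)/2^n; need (b−a)/2^n ≤ 1e-6.
So n ≥ log₂(1.497000/1e-6) = log₂(1497000.0000) ≈ 20.5136.
Hence n = 21.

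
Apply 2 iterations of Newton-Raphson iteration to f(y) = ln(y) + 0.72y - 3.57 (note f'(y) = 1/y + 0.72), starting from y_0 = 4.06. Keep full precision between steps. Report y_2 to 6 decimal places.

Newton update: y ← y − f(y)/f'(y).
y_0 = 4.060000: f = 0.754383, f' = 0.966305 → y_1 = 4.060000 - (0.754383)/(0.966305) = 3.279312
y_1 = 3.279312: f = -0.021262, f' = 1.024942 → y_2 = 3.279312 - (-0.021262)/(1.024942) = 3.300056

3.300056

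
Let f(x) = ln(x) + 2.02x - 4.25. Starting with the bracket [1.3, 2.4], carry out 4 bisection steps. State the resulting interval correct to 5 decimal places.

[1.78125, 1.85000]

f(1.300000) = -1.361636, f(2.400000) = 1.473469 (opposite signs)
step 1: m = 1.850000, f(m) = 0.102186 > 0 → root in [1.300000, 1.850000]
step 2: m = 1.575000, f(m) = -0.614245 < 0 → root in [1.575000, 1.850000]
step 3: m = 1.712500, f(m) = -0.252796 < 0 → root in [1.712500, 1.850000]
step 4: m = 1.781250, f(m) = -0.074560 < 0 → root in [1.781250, 1.850000]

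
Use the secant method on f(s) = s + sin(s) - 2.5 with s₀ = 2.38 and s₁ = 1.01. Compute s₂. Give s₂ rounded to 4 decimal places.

Secant update: s_(k+1) = s_k − f(s_k)·(s_k − s_(k-1))/(f(s_k) − f(s_(k-1))).
f(s_0) = 0.570075, f(s_1) = -0.643168
s_2 = 1.010000 - (-0.643168)·(1.010000 - 2.380000)/(-0.643168 - (0.570075)) = 1.736269; f(s_2) = 0.222609

1.7363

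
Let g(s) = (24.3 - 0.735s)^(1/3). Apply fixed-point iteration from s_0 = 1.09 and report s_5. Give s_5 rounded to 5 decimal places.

s_1 = g(1.090000) = 2.864280
s_2 = g(2.864280) = 2.810283
s_3 = g(2.810283) = 2.811957
s_4 = g(2.811957) = 2.811906
s_5 = g(2.811906) = 2.811907

2.81191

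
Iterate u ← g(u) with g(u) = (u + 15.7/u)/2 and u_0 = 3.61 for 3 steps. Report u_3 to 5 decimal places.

3.96232

u_1 = g(3.610000) = 3.979515
u_2 = g(3.979515) = 3.962360
u_3 = g(3.962360) = 3.962323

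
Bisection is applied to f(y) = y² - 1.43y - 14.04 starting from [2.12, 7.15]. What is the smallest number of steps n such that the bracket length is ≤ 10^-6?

Initial width b − a = 7.15 − 2.12 = 5.030000.
After n steps the width is (b−a)/2^n; need (b−a)/2^n ≤ 10^-6.
So n ≥ log₂(5.030000/10^-6) = log₂(5030000.0000) ≈ 22.2621.
Hence n = 23.

23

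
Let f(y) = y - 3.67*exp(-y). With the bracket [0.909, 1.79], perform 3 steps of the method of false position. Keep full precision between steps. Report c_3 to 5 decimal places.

1.15577

f(0.909000) = -0.569742, f(1.790000) = 1.177256
step 1: c = 1.196317, f(c) = 0.086856 > 0 → new bracket [0.909000, 1.196317]
step 2: c = 1.158310, f(c) = 0.005870 > 0 → new bracket [0.909000, 1.158310]
step 3: c = 1.155768, f(c) = 0.000394 > 0 → new bracket [0.909000, 1.155768]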